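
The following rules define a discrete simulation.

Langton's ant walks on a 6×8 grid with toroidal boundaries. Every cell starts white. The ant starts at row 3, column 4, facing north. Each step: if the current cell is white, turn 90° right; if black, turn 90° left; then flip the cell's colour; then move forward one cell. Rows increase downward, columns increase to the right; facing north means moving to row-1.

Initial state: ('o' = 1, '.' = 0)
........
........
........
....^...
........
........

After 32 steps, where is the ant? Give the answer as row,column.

5,2

t=0: ........
........
........
....^...
........
........
t=1: ........
........
........
....o>..
........
........
t=2: ........
........
........
....oo..
.....v..
........
t=3: ........
........
........
....oo..
....<o..
........
t=4: ........
........
........
....^o..
....oo..
........
t=5: ........
........
........
...<.o..
....oo..
........
t=6: ........
........
...^....
...o.o..
....oo..
........
t=7: ........
........
...o>...
...o.o..
....oo..
........
t=8: ........
........
...oo...
...ovo..
....oo..
........
t=9: ........
........
...oo...
...<oo..
....oo..
........
t=10: ........
........
...oo...
....oo..
...voo..
........
t=11: ........
........
...oo...
....oo..
..<ooo..
........
t=12: ........
........
...oo...
..^.oo..
..oooo..
........
t=13: ........
........
...oo...
..o>oo..
..oooo..
........
t=14: ........
........
...oo...
..oooo..
..ovoo..
........
t=15: ........
........
...oo...
..oooo..
..o.>o..
........
t=16: ........
........
...oo...
..oo^o..
..o..o..
........
t=17: ........
........
...oo...
..o<.o..
..o..o..
........
t=18: ........
........
...oo...
..o..o..
..ov.o..
........
t=19: ........
........
...oo...
..o..o..
..<o.o..
........
t=20: ........
........
...oo...
..o..o..
...o.o..
..v.....
t=21: ........
........
...oo...
..o..o..
...o.o..
.<o.....
t=22: ........
........
...oo...
..o..o..
.^.o.o..
.oo.....
t=23: ........
........
...oo...
..o..o..
.o>o.o..
.oo.....
t=24: ........
........
...oo...
..o..o..
.ooo.o..
.ov.....
t=25: ........
........
...oo...
..o..o..
.ooo.o..
.o.>....
t=26: ...v....
........
...oo...
..o..o..
.ooo.o..
.o.o....
t=27: ..<o....
........
...oo...
..o..o..
.ooo.o..
.o.o....
t=28: ..oo....
........
...oo...
..o..o..
.ooo.o..
.o^o....
t=29: ..oo....
........
...oo...
..o..o..
.ooo.o..
.oo>....
t=30: ..oo....
........
...oo...
..o..o..
.oo^.o..
.oo.....
t=31: ..oo....
........
...oo...
..o..o..
.o<..o..
.oo.....
t=32: ..oo....
........
...oo...
..o..o..
.o...o..
.ov.....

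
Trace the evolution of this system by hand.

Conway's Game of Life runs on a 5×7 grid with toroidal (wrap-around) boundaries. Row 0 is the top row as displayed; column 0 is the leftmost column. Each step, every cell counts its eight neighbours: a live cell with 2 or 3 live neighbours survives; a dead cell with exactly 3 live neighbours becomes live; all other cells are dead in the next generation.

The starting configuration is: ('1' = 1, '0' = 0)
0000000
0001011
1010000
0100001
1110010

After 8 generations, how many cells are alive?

step 0: 0000000
0001011
1010000
0100001
1110010
step 1: 1110110
0000001
1110010
0000001
1110001
step 2: 0011010
0001100
1100010
0000010
0011000
step 3: 0000000
0101011
0000011
0110101
0011000
step 4: 0001100
1000111
0101000
1110101
0111000
step 5: 1100001
1010011
0001000
0000100
0000010
step 6: 0100000
0010010
0001111
0000100
1000011
step 7: 1100010
0011011
0001001
1001000
1000011
step 8: 0110000
0111010
1001011
1000110
0000110

15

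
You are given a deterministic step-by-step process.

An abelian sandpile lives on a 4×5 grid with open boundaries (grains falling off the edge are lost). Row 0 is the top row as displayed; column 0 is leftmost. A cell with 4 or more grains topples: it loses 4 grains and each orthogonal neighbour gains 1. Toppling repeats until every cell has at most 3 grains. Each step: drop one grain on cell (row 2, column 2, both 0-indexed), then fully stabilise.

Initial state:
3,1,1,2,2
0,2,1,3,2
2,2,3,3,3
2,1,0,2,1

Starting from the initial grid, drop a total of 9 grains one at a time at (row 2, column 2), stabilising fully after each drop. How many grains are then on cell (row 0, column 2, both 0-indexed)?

2

k=0  3,1,1,2,2
0,2,1,3,2
2,2,3,3,3
2,1,0,2,1
k=1  3,1,1,3,3
0,2,3,1,0
2,3,1,2,1
2,1,1,3,2
k=2  3,1,1,3,3
0,2,3,1,0
2,3,2,2,1
2,1,1,3,2
k=3  3,1,1,3,3
0,2,3,1,0
2,3,3,2,1
2,1,1,3,2
k=4  3,2,2,3,3
1,0,1,2,0
3,1,2,3,1
2,2,2,3,2
k=5  3,2,2,3,3
1,0,1,2,0
3,1,3,3,1
2,2,2,3,2
k=6  3,2,2,3,3
1,0,2,3,0
3,2,2,1,2
2,3,0,1,3
k=7  3,2,2,3,3
1,0,2,3,0
3,2,3,1,2
2,3,0,1,3
k=8  3,2,2,3,3
1,0,3,3,0
3,3,0,2,2
2,3,1,1,3
k=9  3,2,2,3,3
1,0,3,3,0
3,3,1,2,2
2,3,1,1,3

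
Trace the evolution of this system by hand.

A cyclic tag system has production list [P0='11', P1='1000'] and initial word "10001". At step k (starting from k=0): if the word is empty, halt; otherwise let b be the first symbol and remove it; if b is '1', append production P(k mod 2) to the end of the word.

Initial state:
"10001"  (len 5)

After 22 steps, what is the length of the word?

23

0) "10001"  (len 5)
1) "000111"  (len 6)
2) "00111"  (len 5)
3) "0111"  (len 4)
4) "111"  (len 3)
5) "1111"  (len 4)
6) "1111000"  (len 7)
7) "11100011"  (len 8)
8) "11000111000"  (len 11)
9) "100011100011"  (len 12)
10) "000111000111000"  (len 15)
11) "00111000111000"  (len 14)
12) "0111000111000"  (len 13)
13) "111000111000"  (len 12)
14) "110001110001000"  (len 15)
15) "1000111000100011"  (len 16)
16) "0001110001000111000"  (len 19)
17) "001110001000111000"  (len 18)
18) "01110001000111000"  (len 17)
19) "1110001000111000"  (len 16)
20) "1100010001110001000"  (len 19)
21) "10001000111000100011"  (len 20)
22) "00010001110001000111000"  (len 23)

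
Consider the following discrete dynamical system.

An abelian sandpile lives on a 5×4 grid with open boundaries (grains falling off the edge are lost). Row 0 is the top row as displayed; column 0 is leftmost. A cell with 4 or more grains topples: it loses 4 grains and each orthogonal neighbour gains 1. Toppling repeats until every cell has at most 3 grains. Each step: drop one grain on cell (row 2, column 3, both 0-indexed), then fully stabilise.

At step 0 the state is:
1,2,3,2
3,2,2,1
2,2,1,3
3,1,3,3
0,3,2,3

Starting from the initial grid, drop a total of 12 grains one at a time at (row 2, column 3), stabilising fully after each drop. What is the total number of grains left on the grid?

40

[0] 1,2,3,2
3,2,2,1
2,2,1,3
3,1,3,3
0,3,2,3
[1] 1,2,3,2
3,2,2,2
2,2,3,1
3,3,1,2
1,0,1,1
[2] 1,2,3,2
3,2,2,2
2,2,3,2
3,3,1,2
1,0,1,1
[3] 1,2,3,2
3,2,2,2
2,2,3,3
3,3,1,2
1,0,1,1
[4] 1,2,3,2
3,2,3,3
2,3,0,1
3,3,2,3
1,0,1,1
[5] 1,2,3,2
3,2,3,3
2,3,0,2
3,3,2,3
1,0,1,1
[6] 1,2,3,2
3,2,3,3
2,3,0,3
3,3,2,3
1,0,1,1
[7] 1,3,1,0
3,3,1,2
2,3,2,2
3,3,3,0
1,0,1,2
[8] 1,3,1,0
3,3,1,2
2,3,2,3
3,3,3,0
1,0,1,2
[9] 1,3,1,0
3,3,1,3
2,3,3,0
3,3,3,1
1,0,1,2
[10] 1,3,1,0
3,3,1,3
2,3,3,1
3,3,3,1
1,0,1,2
[11] 1,3,1,0
3,3,1,3
2,3,3,2
3,3,3,1
1,0,1,2
[12] 1,3,1,0
3,3,1,3
2,3,3,3
3,3,3,1
1,0,1,2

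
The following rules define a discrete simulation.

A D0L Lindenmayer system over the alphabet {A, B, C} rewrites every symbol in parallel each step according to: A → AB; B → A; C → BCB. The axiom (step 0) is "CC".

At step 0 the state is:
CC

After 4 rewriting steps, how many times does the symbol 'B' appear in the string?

12

0) CC
1) BCBBCB
2) ABCBAABCBA
3) ABABCBAABABABCBAAB
4) ABAABABCBAABABAABAABABCBAABABA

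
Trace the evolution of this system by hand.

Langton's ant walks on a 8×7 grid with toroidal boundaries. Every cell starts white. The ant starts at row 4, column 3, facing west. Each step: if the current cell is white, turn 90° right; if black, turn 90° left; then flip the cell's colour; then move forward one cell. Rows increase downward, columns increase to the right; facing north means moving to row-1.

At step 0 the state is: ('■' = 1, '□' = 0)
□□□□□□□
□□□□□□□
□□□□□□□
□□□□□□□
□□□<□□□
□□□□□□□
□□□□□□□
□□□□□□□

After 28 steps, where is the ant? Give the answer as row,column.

t=0: □□□□□□□
□□□□□□□
□□□□□□□
□□□□□□□
□□□<□□□
□□□□□□□
□□□□□□□
□□□□□□□
t=1: □□□□□□□
□□□□□□□
□□□□□□□
□□□^□□□
□□□■□□□
□□□□□□□
□□□□□□□
□□□□□□□
t=2: □□□□□□□
□□□□□□□
□□□□□□□
□□□■>□□
□□□■□□□
□□□□□□□
□□□□□□□
□□□□□□□
t=3: □□□□□□□
□□□□□□□
□□□□□□□
□□□■■□□
□□□■v□□
□□□□□□□
□□□□□□□
□□□□□□□
t=4: □□□□□□□
□□□□□□□
□□□□□□□
□□□■■□□
□□□<■□□
□□□□□□□
□□□□□□□
□□□□□□□
t=5: □□□□□□□
□□□□□□□
□□□□□□□
□□□■■□□
□□□□■□□
□□□v□□□
□□□□□□□
□□□□□□□
t=6: □□□□□□□
□□□□□□□
□□□□□□□
□□□■■□□
□□□□■□□
□□<■□□□
□□□□□□□
□□□□□□□
t=7: □□□□□□□
□□□□□□□
□□□□□□□
□□□■■□□
□□^□■□□
□□■■□□□
□□□□□□□
□□□□□□□
t=8: □□□□□□□
□□□□□□□
□□□□□□□
□□□■■□□
□□■>■□□
□□■■□□□
□□□□□□□
□□□□□□□
t=9: □□□□□□□
□□□□□□□
□□□□□□□
□□□■■□□
□□■■■□□
□□■v□□□
□□□□□□□
□□□□□□□
t=10: □□□□□□□
□□□□□□□
□□□□□□□
□□□■■□□
□□■■■□□
□□■□>□□
□□□□□□□
□□□□□□□
t=11: □□□□□□□
□□□□□□□
□□□□□□□
□□□■■□□
□□■■■□□
□□■□■□□
□□□□v□□
□□□□□□□
t=12: □□□□□□□
□□□□□□□
□□□□□□□
□□□■■□□
□□■■■□□
□□■□■□□
□□□<■□□
□□□□□□□
t=13: □□□□□□□
□□□□□□□
□□□□□□□
□□□■■□□
□□■■■□□
□□■^■□□
□□□■■□□
□□□□□□□
t=14: □□□□□□□
□□□□□□□
□□□□□□□
□□□■■□□
□□■■■□□
□□■■>□□
□□□■■□□
□□□□□□□
t=15: □□□□□□□
□□□□□□□
□□□□□□□
□□□■■□□
□□■■^□□
□□■■□□□
□□□■■□□
□□□□□□□
t=16: □□□□□□□
□□□□□□□
□□□□□□□
□□□■■□□
□□■<□□□
□□■■□□□
□□□■■□□
□□□□□□□
t=17: □□□□□□□
□□□□□□□
□□□□□□□
□□□■■□□
□□■□□□□
□□■v□□□
□□□■■□□
□□□□□□□
t=18: □□□□□□□
□□□□□□□
□□□□□□□
□□□■■□□
□□■□□□□
□□■□>□□
□□□■■□□
□□□□□□□
t=19: □□□□□□□
□□□□□□□
□□□□□□□
□□□■■□□
□□■□□□□
□□■□■□□
□□□■v□□
□□□□□□□
t=20: □□□□□□□
□□□□□□□
□□□□□□□
□□□■■□□
□□■□□□□
□□■□■□□
□□□■□>□
□□□□□□□
t=21: □□□□□□□
□□□□□□□
□□□□□□□
□□□■■□□
□□■□□□□
□□■□■□□
□□□■□■□
□□□□□v□
t=22: □□□□□□□
□□□□□□□
□□□□□□□
□□□■■□□
□□■□□□□
□□■□■□□
□□□■□■□
□□□□<■□
t=23: □□□□□□□
□□□□□□□
□□□□□□□
□□□■■□□
□□■□□□□
□□■□■□□
□□□■^■□
□□□□■■□
t=24: □□□□□□□
□□□□□□□
□□□□□□□
□□□■■□□
□□■□□□□
□□■□■□□
□□□■■>□
□□□□■■□
t=25: □□□□□□□
□□□□□□□
□□□□□□□
□□□■■□□
□□■□□□□
□□■□■^□
□□□■■□□
□□□□■■□
t=26: □□□□□□□
□□□□□□□
□□□□□□□
□□□■■□□
□□■□□□□
□□■□■■>
□□□■■□□
□□□□■■□
t=27: □□□□□□□
□□□□□□□
□□□□□□□
□□□■■□□
□□■□□□□
□□■□■■■
□□□■■□v
□□□□■■□
t=28: □□□□□□□
□□□□□□□
□□□□□□□
□□□■■□□
□□■□□□□
□□■□■■■
□□□■■<■
□□□□■■□

6,5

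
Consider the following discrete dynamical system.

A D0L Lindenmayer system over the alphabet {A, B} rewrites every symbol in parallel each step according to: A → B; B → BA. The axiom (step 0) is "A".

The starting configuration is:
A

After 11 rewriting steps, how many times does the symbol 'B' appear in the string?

89

k=0  A
k=1  B
k=2  BA
k=3  BAB
k=4  BABBA
k=5  BABBABAB
k=6  BABBABABBABBA
k=7  BABBABABBABBABABBABAB
k=8  BABBABABBABBABABBABABBABBABABBABBA
k=9  BABBABABBABBABABBABABBABBABABBABBABABBABABBABBABABBABAB
k=10  BABBABABBABBABABBABABBABBABABBABBABABBABABBABBABABBABABBABBABABBABBABABBABABBABBABABBABBA
k=11  BABBABABBABBABABBABABBABBABABBABBABABBABABBABBABABBABABBAB…BBABABBABABBABBABABBABABBABBABABBABBABABBABABBABBABABBABAB  (len 144)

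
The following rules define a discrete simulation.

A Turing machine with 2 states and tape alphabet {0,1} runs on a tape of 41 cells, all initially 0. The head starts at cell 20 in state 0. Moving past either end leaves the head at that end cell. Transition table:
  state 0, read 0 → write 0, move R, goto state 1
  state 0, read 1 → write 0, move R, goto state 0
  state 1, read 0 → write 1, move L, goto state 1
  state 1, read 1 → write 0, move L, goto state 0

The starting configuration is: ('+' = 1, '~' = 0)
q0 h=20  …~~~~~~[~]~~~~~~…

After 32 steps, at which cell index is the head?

0) q0 h=20  …~~~~~~[~]~~~~~~…
1) q1 h=21  …~~~~~~[~]~~~~~~…
2) q1 h=20  …~~~~~~[~]+~~~~~…
3) q1 h=19  …~~~~~~[~]++~~~~…
4) q1 h=18  …~~~~~~[~]+++~~~…
5) q1 h=17  …~~~~~~[~]++++~~…
6) q1 h=16  …~~~~~~[~]+++++~…
7) q1 h=15  …~~~~~~[~]++++++…
8) q1 h=14  …~~~~~~[~]++++++…
9) q1 h=13  …~~~~~~[~]++++++…
10) q1 h=12  …~~~~~~[~]++++++…
11) q1 h=11  …~~~~~~[~]++++++…
12) q1 h=10  …~~~~~~[~]++++++…
13) q1 h= 9  …~~~~~~[~]++++++…
14) q1 h= 8  …~~~~~~[~]++++++…
15) q1 h= 7  …~~~~~~[~]++++++…
16) q1 h= 6  |~~~~~~[~]++++++…
17) q1 h= 5  |~~~~~[~]++++++…
18) q1 h= 4  |~~~~[~]++++++…
19) q1 h= 3  |~~~[~]++++++…
20) q1 h= 2  |~~[~]++++++…
21) q1 h= 1  |~[~]++++++…
22) q1 h= 0  |[~]++++++…
23) q1 h= 0  |[+]++++++…
24) q0 h= 0  |[~]++++++…
25) q1 h= 1  |~[+]++++++…
26) q0 h= 0  |[~]~+++++…
27) q1 h= 1  |~[~]++++++…
28) q1 h= 0  |[~]++++++…
29) q1 h= 0  |[+]++++++…
30) q0 h= 0  |[~]++++++…
31) q1 h= 1  |~[+]++++++…
32) q0 h= 0  |[~]~+++++…

0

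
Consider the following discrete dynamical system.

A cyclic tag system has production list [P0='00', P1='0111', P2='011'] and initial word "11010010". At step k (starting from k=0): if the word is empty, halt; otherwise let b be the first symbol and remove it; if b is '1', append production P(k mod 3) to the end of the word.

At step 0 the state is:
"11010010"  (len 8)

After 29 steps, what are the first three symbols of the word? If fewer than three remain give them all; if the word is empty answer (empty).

110

gen 0: "11010010"  (len 8)
gen 1: "101001000"  (len 9)
gen 2: "010010000111"  (len 12)
gen 3: "10010000111"  (len 11)
gen 4: "001000011100"  (len 12)
gen 5: "01000011100"  (len 11)
gen 6: "1000011100"  (len 10)
gen 7: "00001110000"  (len 11)
gen 8: "0001110000"  (len 10)
gen 9: "001110000"  (len 9)
gen 10: "01110000"  (len 8)
gen 11: "1110000"  (len 7)
gen 12: "110000011"  (len 9)
gen 13: "1000001100"  (len 10)
gen 14: "0000011000111"  (len 13)
gen 15: "000011000111"  (len 12)
gen 16: "00011000111"  (len 11)
gen 17: "0011000111"  (len 10)
gen 18: "011000111"  (len 9)
gen 19: "11000111"  (len 8)
gen 20: "10001110111"  (len 11)
gen 21: "0001110111011"  (len 13)
gen 22: "001110111011"  (len 12)
gen 23: "01110111011"  (len 11)
gen 24: "1110111011"  (len 10)
gen 25: "11011101100"  (len 11)
gen 26: "10111011000111"  (len 14)
gen 27: "0111011000111011"  (len 16)
gen 28: "111011000111011"  (len 15)
gen 29: "110110001110110111"  (len 18)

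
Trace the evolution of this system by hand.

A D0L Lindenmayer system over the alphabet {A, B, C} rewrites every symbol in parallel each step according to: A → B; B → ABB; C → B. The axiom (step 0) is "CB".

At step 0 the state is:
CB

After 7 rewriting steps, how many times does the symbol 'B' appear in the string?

577

k=0  CB
k=1  BABB
k=2  ABBBABBABB
k=3  BABBABBABBBABBABBBABBABB
k=4  ABBBABBABBBABBABBBABBABBABBBABBABBBABBABBABBBABBABBBABBABB
k=5  BABBABBABBBABBABBBABBABBABBBABBABBBABBABBABBBABBABBBABBABB…ABBBABBABBBABBABBBABBABBABBBABBABBBABBABBABBBABBABBBABBABB  (len 140)
k=6  ABBBABBABBBABBABBBABBABBABBBABBABBBABBABBABBBABBABBBABBABB…ABBBABBABBBABBABBBABBABBABBBABBABBBABBABBABBBABBABBBABBABB  (len 338)
k=7  BABBABBABBBABBABBBABBABBABBBABBABBBABBABBABBBABBABBBABBABB…ABBBABBABBBABBABBBABBABBABBBABBABBBABBABBABBBABBABBBABBABB  (len 816)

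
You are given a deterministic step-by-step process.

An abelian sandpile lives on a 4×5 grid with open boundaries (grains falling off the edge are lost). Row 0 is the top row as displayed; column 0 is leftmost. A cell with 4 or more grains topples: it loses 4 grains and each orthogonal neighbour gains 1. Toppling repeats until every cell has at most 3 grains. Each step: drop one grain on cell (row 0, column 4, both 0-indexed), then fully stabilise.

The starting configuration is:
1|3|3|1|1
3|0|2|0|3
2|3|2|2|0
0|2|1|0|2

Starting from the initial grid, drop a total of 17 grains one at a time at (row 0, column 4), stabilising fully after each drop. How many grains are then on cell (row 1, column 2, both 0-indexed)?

[0] 1|3|3|1|1
3|0|2|0|3
2|3|2|2|0
0|2|1|0|2
[1] 1|3|3|1|2
3|0|2|0|3
2|3|2|2|0
0|2|1|0|2
[2] 1|3|3|1|3
3|0|2|0|3
2|3|2|2|0
0|2|1|0|2
[3] 1|3|3|2|1
3|0|2|1|0
2|3|2|2|1
0|2|1|0|2
[4] 1|3|3|2|2
3|0|2|1|0
2|3|2|2|1
0|2|1|0|2
[5] 1|3|3|2|3
3|0|2|1|0
2|3|2|2|1
0|2|1|0|2
[6] 1|3|3|3|0
3|0|2|1|1
2|3|2|2|1
0|2|1|0|2
[7] 1|3|3|3|1
3|0|2|1|1
2|3|2|2|1
0|2|1|0|2
[8] 1|3|3|3|2
3|0|2|1|1
2|3|2|2|1
0|2|1|0|2
[9] 1|3|3|3|3
3|0|2|1|1
2|3|2|2|1
0|2|1|0|2
[10] 2|0|1|1|1
3|1|3|2|2
2|3|2|2|1
0|2|1|0|2
[11] 2|0|1|1|2
3|1|3|2|2
2|3|2|2|1
0|2|1|0|2
[12] 2|0|1|1|3
3|1|3|2|2
2|3|2|2|1
0|2|1|0|2
[13] 2|0|1|2|0
3|1|3|2|3
2|3|2|2|1
0|2|1|0|2
[14] 2|0|1|2|1
3|1|3|2|3
2|3|2|2|1
0|2|1|0|2
[15] 2|0|1|2|2
3|1|3|2|3
2|3|2|2|1
0|2|1|0|2
[16] 2|0|1|2|3
3|1|3|2|3
2|3|2|2|1
0|2|1|0|2
[17] 2|0|1|3|1
3|1|3|3|0
2|3|2|2|2
0|2|1|0|2

3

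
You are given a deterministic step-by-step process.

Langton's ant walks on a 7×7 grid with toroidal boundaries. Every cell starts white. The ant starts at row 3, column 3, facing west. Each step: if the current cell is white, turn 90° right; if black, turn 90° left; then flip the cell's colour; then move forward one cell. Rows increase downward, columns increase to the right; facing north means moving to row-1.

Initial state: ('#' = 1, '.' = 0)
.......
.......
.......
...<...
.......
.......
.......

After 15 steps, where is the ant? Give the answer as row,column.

3,4

gen 0: .......
.......
.......
...<...
.......
.......
.......
gen 1: .......
.......
...^...
...#...
.......
.......
.......
gen 2: .......
.......
...#>..
...#...
.......
.......
.......
gen 3: .......
.......
...##..
...#v..
.......
.......
.......
gen 4: .......
.......
...##..
...<#..
.......
.......
.......
gen 5: .......
.......
...##..
....#..
...v...
.......
.......
gen 6: .......
.......
...##..
....#..
..<#...
.......
.......
gen 7: .......
.......
...##..
..^.#..
..##...
.......
.......
gen 8: .......
.......
...##..
..#>#..
..##...
.......
.......
gen 9: .......
.......
...##..
..###..
..#v...
.......
.......
gen 10: .......
.......
...##..
..###..
..#.>..
.......
.......
gen 11: .......
.......
...##..
..###..
..#.#..
....v..
.......
gen 12: .......
.......
...##..
..###..
..#.#..
...<#..
.......
gen 13: .......
.......
...##..
..###..
..#^#..
...##..
.......
gen 14: .......
.......
...##..
..###..
..##>..
...##..
.......
gen 15: .......
.......
...##..
..##^..
..##...
...##..
.......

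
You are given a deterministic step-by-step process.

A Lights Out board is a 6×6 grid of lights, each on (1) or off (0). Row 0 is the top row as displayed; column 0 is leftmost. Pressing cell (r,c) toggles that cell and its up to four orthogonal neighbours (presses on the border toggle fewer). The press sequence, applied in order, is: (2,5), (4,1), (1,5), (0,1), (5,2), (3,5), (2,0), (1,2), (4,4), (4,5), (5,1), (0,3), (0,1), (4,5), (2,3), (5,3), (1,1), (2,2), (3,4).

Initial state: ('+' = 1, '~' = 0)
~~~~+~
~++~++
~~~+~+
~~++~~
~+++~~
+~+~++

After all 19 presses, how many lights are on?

23

gen 0: ~~~~+~
~++~++
~~~+~+
~~++~~
~+++~~
+~+~++
gen 1: ~~~~+~
~++~+~
~~~++~
~~++~+
~+++~~
+~+~++
gen 2: ~~~~+~
~++~+~
~~~++~
~+++~+
+~~+~~
+++~++
gen 3: ~~~~++
~++~~+
~~~+++
~+++~+
+~~+~~
+++~++
gen 4: +++~++
~~+~~+
~~~+++
~+++~+
+~~+~~
+++~++
gen 5: +++~++
~~+~~+
~~~+++
~+++~+
+~++~~
+~~+++
gen 6: +++~++
~~+~~+
~~~++~
~++++~
+~++~+
+~~+++
gen 7: +++~++
+~+~~+
++~++~
+++++~
+~++~+
+~~+++
gen 8: ++~~++
++~+~+
+++++~
+++++~
+~++~+
+~~+++
gen 9: ++~~++
++~+~+
+++++~
++++~~
+~+~+~
+~~+~+
gen 10: ++~~++
++~+~+
+++++~
++++~+
+~+~~+
+~~+~~
gen 11: ++~~++
++~+~+
+++++~
++++~+
+++~~+
~+++~~
gen 12: ++++~+
++~~~+
+++++~
++++~+
+++~~+
~+++~~
gen 13: ~~~+~+
+~~~~+
+++++~
++++~+
+++~~+
~+++~~
gen 14: ~~~+~+
+~~~~+
+++++~
++++~~
+++~+~
~+++~+
gen 15: ~~~+~+
+~~+~+
++~~~~
+++~~~
+++~+~
~+++~+
gen 16: ~~~+~+
+~~+~+
++~~~~
+++~~~
+++++~
~+~~++
gen 17: ~+~+~+
~+++~+
+~~~~~
+++~~~
+++++~
~+~~++
gen 18: ~+~+~+
~+~+~+
++++~~
++~~~~
+++++~
~+~~++
gen 19: ~+~+~+
~+~+~+
+++++~
++~+++
++++~~
~+~~++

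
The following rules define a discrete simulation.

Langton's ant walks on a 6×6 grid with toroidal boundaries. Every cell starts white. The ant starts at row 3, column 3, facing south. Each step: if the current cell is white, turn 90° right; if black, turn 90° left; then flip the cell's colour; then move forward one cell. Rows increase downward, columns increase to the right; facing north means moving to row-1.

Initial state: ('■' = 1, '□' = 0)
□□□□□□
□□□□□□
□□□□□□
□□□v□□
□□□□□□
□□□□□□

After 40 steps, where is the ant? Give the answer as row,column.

1,3

step 0: □□□□□□
□□□□□□
□□□□□□
□□□v□□
□□□□□□
□□□□□□
step 1: □□□□□□
□□□□□□
□□□□□□
□□<■□□
□□□□□□
□□□□□□
step 2: □□□□□□
□□□□□□
□□^□□□
□□■■□□
□□□□□□
□□□□□□
step 3: □□□□□□
□□□□□□
□□■>□□
□□■■□□
□□□□□□
□□□□□□
step 4: □□□□□□
□□□□□□
□□■■□□
□□■v□□
□□□□□□
□□□□□□
step 5: □□□□□□
□□□□□□
□□■■□□
□□■□>□
□□□□□□
□□□□□□
step 6: □□□□□□
□□□□□□
□□■■□□
□□■□■□
□□□□v□
□□□□□□
step 7: □□□□□□
□□□□□□
□□■■□□
□□■□■□
□□□<■□
□□□□□□
step 8: □□□□□□
□□□□□□
□□■■□□
□□■^■□
□□□■■□
□□□□□□
step 9: □□□□□□
□□□□□□
□□■■□□
□□■■>□
□□□■■□
□□□□□□
step 10: □□□□□□
□□□□□□
□□■■^□
□□■■□□
□□□■■□
□□□□□□
step 11: □□□□□□
□□□□□□
□□■■■>
□□■■□□
□□□■■□
□□□□□□
step 12: □□□□□□
□□□□□□
□□■■■■
□□■■□v
□□□■■□
□□□□□□
step 13: □□□□□□
□□□□□□
□□■■■■
□□■■<■
□□□■■□
□□□□□□
step 14: □□□□□□
□□□□□□
□□■■^■
□□■■■■
□□□■■□
□□□□□□
step 15: □□□□□□
□□□□□□
□□■<□■
□□■■■■
□□□■■□
□□□□□□
step 16: □□□□□□
□□□□□□
□□■□□■
□□■v■■
□□□■■□
□□□□□□
step 17: □□□□□□
□□□□□□
□□■□□■
□□■□>■
□□□■■□
□□□□□□
step 18: □□□□□□
□□□□□□
□□■□^■
□□■□□■
□□□■■□
□□□□□□
step 19: □□□□□□
□□□□□□
□□■□■>
□□■□□■
□□□■■□
□□□□□□
step 20: □□□□□□
□□□□□^
□□■□■□
□□■□□■
□□□■■□
□□□□□□
step 21: □□□□□□
>□□□□■
□□■□■□
□□■□□■
□□□■■□
□□□□□□
step 22: □□□□□□
■□□□□■
v□■□■□
□□■□□■
□□□■■□
□□□□□□
step 23: □□□□□□
■□□□□■
■□■□■<
□□■□□■
□□□■■□
□□□□□□
step 24: □□□□□□
■□□□□^
■□■□■■
□□■□□■
□□□■■□
□□□□□□
step 25: □□□□□□
■□□□<□
■□■□■■
□□■□□■
□□□■■□
□□□□□□
step 26: □□□□^□
■□□□■□
■□■□■■
□□■□□■
□□□■■□
□□□□□□
step 27: □□□□■>
■□□□■□
■□■□■■
□□■□□■
□□□■■□
□□□□□□
step 28: □□□□■■
■□□□■v
■□■□■■
□□■□□■
□□□■■□
□□□□□□
step 29: □□□□■■
■□□□<■
■□■□■■
□□■□□■
□□□■■□
□□□□□□
step 30: □□□□■■
■□□□□■
■□■□v■
□□■□□■
□□□■■□
□□□□□□
step 31: □□□□■■
■□□□□■
■□■□□>
□□■□□■
□□□■■□
□□□□□□
step 32: □□□□■■
■□□□□^
■□■□□□
□□■□□■
□□□■■□
□□□□□□
step 33: □□□□■■
■□□□<□
■□■□□□
□□■□□■
□□□■■□
□□□□□□
step 34: □□□□^■
■□□□■□
■□■□□□
□□■□□■
□□□■■□
□□□□□□
step 35: □□□<□■
■□□□■□
■□■□□□
□□■□□■
□□□■■□
□□□□□□
step 36: □□□■□■
■□□□■□
■□■□□□
□□■□□■
□□□■■□
□□□^□□
step 37: □□□■□■
■□□□■□
■□■□□□
□□■□□■
□□□■■□
□□□■>□
step 38: □□□■v■
■□□□■□
■□■□□□
□□■□□■
□□□■■□
□□□■■□
step 39: □□□<■■
■□□□■□
■□■□□□
□□■□□■
□□□■■□
□□□■■□
step 40: □□□□■■
■□□v■□
■□■□□□
□□■□□■
□□□■■□
□□□■■□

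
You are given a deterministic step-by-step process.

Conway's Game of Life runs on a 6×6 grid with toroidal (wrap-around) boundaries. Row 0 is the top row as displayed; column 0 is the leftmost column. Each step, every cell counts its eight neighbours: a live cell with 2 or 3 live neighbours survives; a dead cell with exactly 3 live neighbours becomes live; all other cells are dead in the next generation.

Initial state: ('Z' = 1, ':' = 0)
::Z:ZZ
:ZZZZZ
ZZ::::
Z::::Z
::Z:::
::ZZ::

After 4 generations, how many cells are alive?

13

step 0: ::Z:ZZ
:ZZZZZ
ZZ::::
Z::::Z
::Z:::
::ZZ::
step 1: Z::::Z
::::::
:::Z::
Z::::Z
:ZZZ::
:ZZ:Z:
step 2: ZZ:::Z
::::::
::::::
ZZ:ZZ:
:::ZZZ
::::ZZ
step 3: Z:::ZZ
Z:::::
::::::
Z:ZZ::
::Z:::
:::Z::
step 4: Z:::ZZ
Z:::::
:Z::::
:ZZZ::
:ZZ:::
:::ZZZ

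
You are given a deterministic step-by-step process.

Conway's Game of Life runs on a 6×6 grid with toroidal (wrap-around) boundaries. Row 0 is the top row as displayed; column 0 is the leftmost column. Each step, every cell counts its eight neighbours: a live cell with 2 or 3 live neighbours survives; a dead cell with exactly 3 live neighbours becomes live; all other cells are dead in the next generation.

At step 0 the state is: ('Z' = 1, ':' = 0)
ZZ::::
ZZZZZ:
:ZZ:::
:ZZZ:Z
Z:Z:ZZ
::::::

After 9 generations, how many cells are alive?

step 0: ZZ::::
ZZZZZ:
:ZZ:::
:ZZZ:Z
Z:Z:ZZ
::::::
step 1: Z::Z:Z
:::Z:Z
:::::Z
:::::Z
Z:Z:ZZ
::::::
step 2: Z::::Z
:::::Z
Z::::Z
::::::
Z:::ZZ
:Z:Z::
step 3: Z:::ZZ
::::Z:
Z::::Z
::::Z:
Z:::ZZ
:Z::::
step 4: Z:::ZZ
::::Z:
::::ZZ
::::Z:
Z:::ZZ
:Z::::
step 5: Z:::ZZ
Z::Z::
:::ZZZ
Z::Z::
Z:::ZZ
:Z::::
step 6: ZZ::ZZ
Z::Z::
Z:ZZ:Z
Z::Z::
ZZ::ZZ
:Z::::
step 7: :ZZ:ZZ
:::Z::
Z:ZZ:Z
:::Z::
:ZZ:ZZ
::Z:::
step 8: :ZZ:Z:
::::::
::ZZ::
::::::
:ZZ:Z:
::::::
step 9: ::::::
:Z::::
::::::
:Z::::
::::::
::::::

2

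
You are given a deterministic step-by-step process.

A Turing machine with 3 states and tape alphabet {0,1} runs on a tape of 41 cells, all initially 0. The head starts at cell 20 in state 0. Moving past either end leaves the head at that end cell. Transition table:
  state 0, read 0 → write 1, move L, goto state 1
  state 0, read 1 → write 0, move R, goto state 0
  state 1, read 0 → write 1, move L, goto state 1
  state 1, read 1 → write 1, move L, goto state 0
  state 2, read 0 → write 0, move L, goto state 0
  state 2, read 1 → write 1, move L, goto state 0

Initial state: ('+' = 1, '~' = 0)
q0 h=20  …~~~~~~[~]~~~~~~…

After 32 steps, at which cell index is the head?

10

[0] q0 h=20  …~~~~~~[~]~~~~~~…
[1] q1 h=19  …~~~~~~[~]+~~~~~…
[2] q1 h=18  …~~~~~~[~]++~~~~…
[3] q1 h=17  …~~~~~~[~]+++~~~…
[4] q1 h=16  …~~~~~~[~]++++~~…
[5] q1 h=15  …~~~~~~[~]+++++~…
[6] q1 h=14  …~~~~~~[~]++++++…
[7] q1 h=13  …~~~~~~[~]++++++…
[8] q1 h=12  …~~~~~~[~]++++++…
[9] q1 h=11  …~~~~~~[~]++++++…
[10] q1 h=10  …~~~~~~[~]++++++…
[11] q1 h= 9  …~~~~~~[~]++++++…
[12] q1 h= 8  …~~~~~~[~]++++++…
[13] q1 h= 7  …~~~~~~[~]++++++…
[14] q1 h= 6  |~~~~~~[~]++++++…
[15] q1 h= 5  |~~~~~[~]++++++…
[16] q1 h= 4  |~~~~[~]++++++…
[17] q1 h= 3  |~~~[~]++++++…
[18] q1 h= 2  |~~[~]++++++…
[19] q1 h= 1  |~[~]++++++…
[20] q1 h= 0  |[~]++++++…
[21] q1 h= 0  |[+]++++++…
[22] q0 h= 0  |[+]++++++…
[23] q0 h= 1  |~[+]++++++…
[24] q0 h= 2  |~~[+]++++++…
[25] q0 h= 3  |~~~[+]++++++…
[26] q0 h= 4  |~~~~[+]++++++…
[27] q0 h= 5  |~~~~~[+]++++++…
[28] q0 h= 6  |~~~~~~[+]++++++…
[29] q0 h= 7  …~~~~~~[+]++++++…
[30] q0 h= 8  …~~~~~~[+]++++++…
[31] q0 h= 9  …~~~~~~[+]++++++…
[32] q0 h=10  …~~~~~~[+]++++++…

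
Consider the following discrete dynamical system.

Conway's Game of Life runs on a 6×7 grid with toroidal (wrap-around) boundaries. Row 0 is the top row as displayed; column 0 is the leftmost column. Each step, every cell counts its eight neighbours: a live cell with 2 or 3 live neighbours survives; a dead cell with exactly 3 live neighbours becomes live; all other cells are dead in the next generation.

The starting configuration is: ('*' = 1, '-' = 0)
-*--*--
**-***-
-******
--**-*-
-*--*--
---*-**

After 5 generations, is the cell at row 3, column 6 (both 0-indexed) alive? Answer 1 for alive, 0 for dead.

1

0) -*--*--
**-***-
-******
--**-*-
-*--*--
---*-**
1) -*-----
-------
-------
*-----*
------*
*-**-*-
2) -**----
-------
-------
*-----*
-*---*-
***---*
3) --*----
-------
-------
*-----*
--*--*-
------*
4) -------
-------
-------
------*
*----*-
-------
5) -------
-------
-------
------*
------*
-------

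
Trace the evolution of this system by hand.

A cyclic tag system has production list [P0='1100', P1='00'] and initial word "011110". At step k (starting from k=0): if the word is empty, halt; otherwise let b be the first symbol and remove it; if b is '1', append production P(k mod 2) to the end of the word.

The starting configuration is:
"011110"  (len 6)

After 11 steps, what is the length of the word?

13

0) "011110"  (len 6)
1) "11110"  (len 5)
2) "111000"  (len 6)
3) "110001100"  (len 9)
4) "1000110000"  (len 10)
5) "0001100001100"  (len 13)
6) "001100001100"  (len 12)
7) "01100001100"  (len 11)
8) "1100001100"  (len 10)
9) "1000011001100"  (len 13)
10) "00001100110000"  (len 14)
11) "0001100110000"  (len 13)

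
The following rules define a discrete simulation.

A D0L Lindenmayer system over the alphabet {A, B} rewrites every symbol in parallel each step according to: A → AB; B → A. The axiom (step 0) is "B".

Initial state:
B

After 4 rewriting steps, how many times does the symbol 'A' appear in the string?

3

step 0: B
step 1: A
step 2: AB
step 3: ABA
step 4: ABAAB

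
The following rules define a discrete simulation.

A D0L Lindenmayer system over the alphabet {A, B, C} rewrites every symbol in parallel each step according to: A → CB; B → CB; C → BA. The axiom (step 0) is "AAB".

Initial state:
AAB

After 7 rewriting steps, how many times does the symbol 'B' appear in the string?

0) AAB
1) CBCBCB
2) BACBBACBBACB
3) CBCBBACBCBCBBACBCBCBBACB
4) BACBBACBCBCBBACBBACBBACBCBCBBACBBACBBACBCBCBBACB
5) CBCBBACBCBCBBACBBACBBACBCBCBBACBCBCBBACBCBCBBACBBACBBACBCBCBBACBCBCBBACBCBCBBACBBACBBACBCBCBBACB
6) BACBBACBCBCBBACBBACBBACBCBCBBACBCBCBBACBCBCBBACBBACBBACBCB…CBCBCBBACBBACBBACBCBCBBACBCBCBBACBCBCBBACBBACBBACBCBCBBACB  (len 192)
7) CBCBBACBCBCBBACBBACBBACBCBCBBACBCBCBBACBCBCBBACBBACBBACBCB…CBCBCBBACBBACBBACBCBCBBACBCBCBBACBCBCBBACBBACBBACBCBCBBACB  (len 384)

192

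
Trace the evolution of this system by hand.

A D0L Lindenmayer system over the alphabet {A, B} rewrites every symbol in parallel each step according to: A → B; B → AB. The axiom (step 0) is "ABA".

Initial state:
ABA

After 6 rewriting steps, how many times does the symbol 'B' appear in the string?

t=0: ABA
t=1: BABB
t=2: ABBABAB
t=3: BABABBABBAB
t=4: ABBABBABABBABABBAB
t=5: BABABBABABBABBABABBABBABABBAB
t=6: ABBABBABABBABBABABBABABBABBABABBABABBABBABABBAB

29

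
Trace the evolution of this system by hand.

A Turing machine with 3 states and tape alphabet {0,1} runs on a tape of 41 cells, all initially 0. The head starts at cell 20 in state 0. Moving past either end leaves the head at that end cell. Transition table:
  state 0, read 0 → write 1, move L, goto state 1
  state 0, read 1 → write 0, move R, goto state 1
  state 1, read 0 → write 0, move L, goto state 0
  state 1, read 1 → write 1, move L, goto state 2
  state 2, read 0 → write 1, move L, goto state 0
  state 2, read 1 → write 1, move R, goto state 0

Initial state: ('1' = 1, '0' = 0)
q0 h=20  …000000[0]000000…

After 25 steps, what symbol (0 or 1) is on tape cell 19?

0

gen 0: q0 h=20  …000000[0]000000…
gen 1: q1 h=19  …000000[0]100000…
gen 2: q0 h=18  …000000[0]010000…
gen 3: q1 h=17  …000000[0]101000…
gen 4: q0 h=16  …000000[0]010100…
gen 5: q1 h=15  …000000[0]101010…
gen 6: q0 h=14  …000000[0]010101…
gen 7: q1 h=13  …000000[0]101010…
gen 8: q0 h=12  …000000[0]010101…
gen 9: q1 h=11  …000000[0]101010…
gen 10: q0 h=10  …000000[0]010101…
gen 11: q1 h= 9  …000000[0]101010…
gen 12: q0 h= 8  …000000[0]010101…
gen 13: q1 h= 7  …000000[0]101010…
gen 14: q0 h= 6  |000000[0]010101…
gen 15: q1 h= 5  |00000[0]101010…
gen 16: q0 h= 4  |0000[0]010101…
gen 17: q1 h= 3  |000[0]101010…
gen 18: q0 h= 2  |00[0]010101…
gen 19: q1 h= 1  |0[0]101010…
gen 20: q0 h= 0  |[0]010101…
gen 21: q1 h= 0  |[1]010101…
gen 22: q2 h= 0  |[1]010101…
gen 23: q0 h= 1  |1[0]101010…
gen 24: q1 h= 0  |[1]110101…
gen 25: q2 h= 0  |[1]110101…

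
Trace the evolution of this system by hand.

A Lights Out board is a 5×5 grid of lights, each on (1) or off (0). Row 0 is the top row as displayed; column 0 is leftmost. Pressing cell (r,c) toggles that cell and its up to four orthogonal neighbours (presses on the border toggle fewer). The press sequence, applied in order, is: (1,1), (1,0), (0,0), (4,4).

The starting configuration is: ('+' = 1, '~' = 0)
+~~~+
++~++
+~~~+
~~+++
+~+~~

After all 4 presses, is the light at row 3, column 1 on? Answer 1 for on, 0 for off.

gen 0: +~~~+
++~++
+~~~+
~~+++
+~+~~
gen 1: ++~~+
~~+++
++~~+
~~+++
+~+~~
gen 2: ~+~~+
+++++
~+~~+
~~+++
+~+~~
gen 3: +~~~+
~++++
~+~~+
~~+++
+~+~~
gen 4: +~~~+
~++++
~+~~+
~~++~
+~+++

0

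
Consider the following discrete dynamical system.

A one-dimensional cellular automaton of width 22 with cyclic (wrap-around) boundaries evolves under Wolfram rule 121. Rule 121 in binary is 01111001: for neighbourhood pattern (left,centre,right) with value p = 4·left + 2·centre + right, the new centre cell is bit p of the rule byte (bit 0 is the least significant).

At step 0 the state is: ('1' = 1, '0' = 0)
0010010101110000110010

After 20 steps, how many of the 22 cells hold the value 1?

17

step 0: 0010010101110000110010
step 1: 1001001011011110111001
step 2: 1100100111110011101101
step 3: 0110010100011010111111
step 4: 1111001011011101100001
step 5: 0001100111110111111101
step 6: 1101110100011100000110
step 7: 1111011011010111110111
step 8: 0001111111101100011100
step 9: 1101000000111111010111
step 10: 0110111110100001101100
step 11: 0111100011011101111111
step 12: 1100111011110111000001
step 13: 0110101110011101111101
step 14: 1111011011010111000110
step 15: 1001111111101101110111
step 16: 1101000000111111011100
step 17: 1110111110100001110110
step 18: 1011100011011101011111
step 19: 1110111011110110110000
step 20: 1011101110011111111110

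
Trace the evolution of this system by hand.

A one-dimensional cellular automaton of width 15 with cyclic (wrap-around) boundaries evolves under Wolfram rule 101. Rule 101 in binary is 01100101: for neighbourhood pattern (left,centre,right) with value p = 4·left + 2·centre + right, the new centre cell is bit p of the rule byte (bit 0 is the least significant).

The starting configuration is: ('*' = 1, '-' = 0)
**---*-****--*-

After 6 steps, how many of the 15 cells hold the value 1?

6

0) **---*-****--*-
1) -*-*-**---*--**
2) *****-*-*-*---*
3) ----*******-*--
4) ***-------***-*
5) --*-*****---**-
6) *-**----*-*--*-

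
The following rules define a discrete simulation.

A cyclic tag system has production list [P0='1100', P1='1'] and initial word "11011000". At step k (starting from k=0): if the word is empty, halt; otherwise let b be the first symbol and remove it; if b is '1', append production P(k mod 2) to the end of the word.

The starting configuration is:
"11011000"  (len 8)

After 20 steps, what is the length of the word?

18

0) "11011000"  (len 8)
1) "10110001100"  (len 11)
2) "01100011001"  (len 11)
3) "1100011001"  (len 10)
4) "1000110011"  (len 10)
5) "0001100111100"  (len 13)
6) "001100111100"  (len 12)
7) "01100111100"  (len 11)
8) "1100111100"  (len 10)
9) "1001111001100"  (len 13)
10) "0011110011001"  (len 13)
11) "011110011001"  (len 12)
12) "11110011001"  (len 11)
13) "11100110011100"  (len 14)
14) "11001100111001"  (len 14)
15) "10011001110011100"  (len 17)
16) "00110011100111001"  (len 17)
17) "0110011100111001"  (len 16)
18) "110011100111001"  (len 15)
19) "100111001110011100"  (len 18)
20) "001110011100111001"  (len 18)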